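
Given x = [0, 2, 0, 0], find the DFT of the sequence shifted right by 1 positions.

Time shift by 1: X_shifted[k] = ω_4^(1k) · X[k]
Shifted x = [0, 0, 2, 0]

DFT(x[n-1]) = [2, -2, 2, -2]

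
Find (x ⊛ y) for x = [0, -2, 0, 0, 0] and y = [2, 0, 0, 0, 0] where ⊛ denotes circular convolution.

(x ⊛ y)[n] = Σ(m=0 to 4) x[m] · y[(n-m) mod 5]

Computing each output sample:
(x ⊛ y)[0] = 0
(x ⊛ y)[1] = -4
(x ⊛ y)[2] = 0
(x ⊛ y)[3] = 0
(x ⊛ y)[4] = 0

x ⊛ y = [0, -4, 0, 0, 0]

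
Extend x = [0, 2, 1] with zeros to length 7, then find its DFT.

Original 3-point DFT: [3, -1.5000-0.8660i, -1.5000+0.8660i]
Zero-padded 7-point DFT provides frequency interpolation.

DFT_7([x, 0, ...]) = [3, 1.0245-2.5386i, -1.3460-1.5160i, -1.1784-0.0859i, -1.1784+0.0859i, -1.3460+1.5160i, 1.0245+2.5386i]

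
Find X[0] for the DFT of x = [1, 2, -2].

X[0] = Σ(n=0 to 2) x[n] · ω_3^0 = Σ x[n]
= (1) + (2) + (-2)

X[0] = 1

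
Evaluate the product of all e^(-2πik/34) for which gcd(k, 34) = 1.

The primitive 34th roots of unity are ω_34^k for k coprime to 34: k ∈ {1, 3, 5, 7, 9, 11, 13, 15, 19, 21, 23, 25, 27, 29, 31, 33}
Their product equals the constant term of the cyclotomic polynomial Φ_34(x) up to sign.
For n ≥ 3, the product of all primitive nth roots of unity is 1. (For n=1 it is 1; for n=2 it is -1.)

1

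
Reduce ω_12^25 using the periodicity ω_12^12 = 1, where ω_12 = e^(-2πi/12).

Since ω_12^12 = 1, powers reduce modulo 12.
25 mod 12 = 1
So ω_12^25 = ω_12^1 = e^(-2πi·1/12)

ω_12^25 = ω_12^1 = 0.8660-0.5000i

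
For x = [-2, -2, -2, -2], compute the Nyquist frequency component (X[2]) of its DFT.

X[2] = Σ(n=0 to 3) x[n] · ω_4^(2n) where ω_4 = e^(-2πi/4)
= (-2)·ω_4^0 + (-2)·ω_4^2 + (-2)·ω_4^4 + (-2)·ω_4^6

X[2] = 0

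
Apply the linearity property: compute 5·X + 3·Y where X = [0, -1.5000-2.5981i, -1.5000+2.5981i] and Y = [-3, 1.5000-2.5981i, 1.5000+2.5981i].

By linearity: DFT(5x + 3y) = 5·DFT(x) + 3·DFT(y)
= 5·[0, -1.5000-2.5981i, -1.5000+2.5981i] + 3·[-3, 1.5000-2.5981i, 1.5000+2.5981i]

Computing element-wise:
Z[0] = 5·(0) + 3·(-3) = -9
Z[1] = 5·(-1.5000-2.5981i) + 3·(1.5000-2.5981i) = -3.0000-20.7848i
Z[2] = 5·(-1.5000+2.5981i) + 3·(1.5000+2.5981i) = -3.0000+20.7848i

DFT(5x + 3y) = 5·X + 3·Y = [-9, -3.0000-20.7848i, -3.0000+20.7848i]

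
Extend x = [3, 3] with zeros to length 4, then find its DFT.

Original 2-point DFT: [6, 0]
Zero-padded 4-point DFT provides frequency interpolation.

DFT_4([x, 0, ...]) = [6, 3-3i, 0, 3+3i]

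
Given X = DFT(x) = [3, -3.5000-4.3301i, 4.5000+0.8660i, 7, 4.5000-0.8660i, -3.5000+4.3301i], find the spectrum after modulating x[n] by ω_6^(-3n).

Modulation property: DFT(ω_6^(-3n)·x[n]) = X[(k-3) mod 6], so circularly shift X by 3 positions.

X[k-3] = [7, 4.5000-0.8660i, -3.5000+4.3301i, 3, -3.5000-4.3301i, 4.5000+0.8660i]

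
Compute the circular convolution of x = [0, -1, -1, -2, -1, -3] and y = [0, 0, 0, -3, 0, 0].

(x ⊛ y)[n] = Σ(m=0 to 5) x[m] · y[(n-m) mod 6]

Computing each output sample:
(x ⊛ y)[0] = 6
(x ⊛ y)[1] = 3
(x ⊛ y)[2] = 9
(x ⊛ y)[3] = 0
(x ⊛ y)[4] = 3
(x ⊛ y)[5] = 3

x ⊛ y = [6, 3, 9, 0, 3, 3]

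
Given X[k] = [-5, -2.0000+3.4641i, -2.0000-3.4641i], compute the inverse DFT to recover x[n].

x[n] = (1/3) Σ(k=0 to 2) X[k] · e^(2πikn/3)

Computing each x[n]:
x[0] = -3
x[1] = -3
x[2] = 1

x = [-3, -3, 1]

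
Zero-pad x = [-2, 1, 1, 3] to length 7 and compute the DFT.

Original 4-point DFT: [3, -3+2i, -5, -3-2i]
Zero-padded 7-point DFT provides frequency interpolation.

DFT_7([x, 0, ...]) = [3, -4.3019-3.0584i, -1.2530+1.8045i, -2.9450-2.5768i, -2.9450+2.5768i, -1.2530-1.8045i, -4.3019+3.0584i]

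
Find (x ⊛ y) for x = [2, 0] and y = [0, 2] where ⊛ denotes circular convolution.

(x ⊛ y)[n] = Σ(m=0 to 1) x[m] · y[(n-m) mod 2]

Computing each output sample:
(x ⊛ y)[0] = 0
(x ⊛ y)[1] = 4

x ⊛ y = [0, 4]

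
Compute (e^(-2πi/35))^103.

Since ω_35^35 = 1, powers reduce modulo 35.
103 mod 35 = 33
So ω_35^103 = ω_35^33 = e^(-2πi·33/35)

ω_35^103 = ω_35^33 = 0.9362+0.3514i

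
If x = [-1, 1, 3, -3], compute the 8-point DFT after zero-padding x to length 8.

Original 4-point DFT: [0, -4-4i, 4, -4+4i]
Zero-padded 8-point DFT provides frequency interpolation.

DFT_8([x, 0, ...]) = [0, 1.8284-1.5858i, -4-4i, -3.8284+4.4142i, 4, -3.8284-4.4142i, -4+4i, 1.8284+1.5858i]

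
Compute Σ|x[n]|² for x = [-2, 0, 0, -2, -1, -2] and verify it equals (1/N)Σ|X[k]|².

Time domain:
Σ|x[n]|² = |-2|² + |0|² + |0|² + |-2|² + |-1|² + |-2|² = 13.0000

Frequency domain:
(1/6)Σ|X[k]|² = (1/6)(|-7|² + |-0.5000-2.5981i|² + |-2.5000-0.8660i|² + |1|² + |-2.5000+0.8660i|² + |-0.5000+2.5981i|²) = (1/6)·78.0000 = 13.0000

Both sides agree, confirming Parseval's theorem.

Σ|x[n]|² = (1/N)Σ|X[k]|² = 13.0000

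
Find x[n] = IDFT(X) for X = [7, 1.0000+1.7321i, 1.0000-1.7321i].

x[n] = (1/3) Σ(k=0 to 2) X[k] · e^(2πikn/3)

Computing each x[n]:
x[0] = 3
x[1] = 1
x[2] = 3

x = [3, 1, 3]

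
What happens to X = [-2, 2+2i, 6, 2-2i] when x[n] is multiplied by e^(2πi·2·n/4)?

Modulation property: DFT(ω_4^(-2n)·x[n]) = X[(k-2) mod 4], so circularly shift X by 2 positions.

X[k-2] = [6, 2-2i, -2, 2+2i]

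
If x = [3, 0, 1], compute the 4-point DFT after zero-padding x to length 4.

Original 3-point DFT: [4, 2.5000+0.8660i, 2.5000-0.8660i]
Zero-padded 4-point DFT provides frequency interpolation.

DFT_4([x, 0, ...]) = [4, 2, 4, 2]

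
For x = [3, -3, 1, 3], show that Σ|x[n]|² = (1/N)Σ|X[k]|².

Time domain:
Σ|x[n]|² = |3|² + |-3|² + |1|² + |3|² = 28.0000

Frequency domain:
(1/4)Σ|X[k]|² = (1/4)(|4|² + |2+6i|² + |4|² + |2-6i|²) = (1/4)·112.0000 = 28.0000

Both sides agree, confirming Parseval's theorem.

Σ|x[n]|² = (1/N)Σ|X[k]|² = 28.0000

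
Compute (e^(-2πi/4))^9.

Since ω_4^4 = 1, powers reduce modulo 4.
9 mod 4 = 1
So ω_4^9 = ω_4^1 = e^(-2πi·1/4)

ω_4^9 = ω_4^1 = -1i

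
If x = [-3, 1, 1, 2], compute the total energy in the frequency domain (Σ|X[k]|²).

Parseval: Σ|x[n]|² = (1/N)Σ|X[k]|², so Σ|X[k]|² = N·Σ|x[n]|² = 4·15.0000

Σ|X[k]|² = N·Σ|x[n]|² = 4·15.0000 = 60.0000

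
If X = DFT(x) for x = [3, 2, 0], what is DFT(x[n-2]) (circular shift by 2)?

Time shift by 2: X_shifted[k] = ω_3^(2k) · X[k]
Shifted x = [2, 0, 3]

DFT(x[n-2]) = [5, 0.5000+2.5981i, 0.5000-2.5981i]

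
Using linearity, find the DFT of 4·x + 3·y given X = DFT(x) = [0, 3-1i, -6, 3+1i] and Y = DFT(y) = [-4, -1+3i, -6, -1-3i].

By linearity: DFT(4x + 3y) = 4·DFT(x) + 3·DFT(y)
= 4·[0, 3-1i, -6, 3+1i] + 3·[-4, -1+3i, -6, -1-3i]

Computing element-wise:
Z[0] = 4·(0) + 3·(-4) = -12
Z[1] = 4·(3-1i) + 3·(-1+3i) = 9+5i
Z[2] = 4·(-6) + 3·(-6) = -42
Z[3] = 4·(3+1i) + 3·(-1-3i) = 9-5i

DFT(4x + 3y) = 4·X + 3·Y = [-12, 9+5i, -42, 9-5i]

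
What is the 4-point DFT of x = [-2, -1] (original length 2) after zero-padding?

Original 2-point DFT: [-3, -1]
Zero-padded 4-point DFT provides frequency interpolation.

DFT_4([x, 0, ...]) = [-3, -2+1i, -1, -2-1i]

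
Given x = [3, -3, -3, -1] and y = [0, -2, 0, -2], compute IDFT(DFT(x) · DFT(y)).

(x ⊛ y)[n] = Σ(m=0 to 3) x[m] · y[(n-m) mod 4]

Computing each output sample:
(x ⊛ y)[0] = 8
(x ⊛ y)[1] = 0
(x ⊛ y)[2] = 8
(x ⊛ y)[3] = 0

x ⊛ y = [8, 0, 8, 0]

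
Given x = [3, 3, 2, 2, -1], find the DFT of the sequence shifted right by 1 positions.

Time shift by 1: X_shifted[k] = ω_5^(1k) · X[k]
Shifted x = [-1, 3, 3, 2, 2]

DFT(x[n-1]) = [9, -3.5000-1.5388i, -3.5000+0.3633i, -3.5000-0.3633i, -3.5000+1.5388i]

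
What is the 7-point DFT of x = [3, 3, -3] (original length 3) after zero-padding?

Original 3-point DFT: [3, 3.0000-5.1962i, 3.0000+5.1962i]
Zero-padded 7-point DFT provides frequency interpolation.

DFT_7([x, 0, ...]) = [3, 5.5380+0.5793i, 5.0353-4.2264i, -1.5734-3.6471i, -1.5734+3.6471i, 5.0353+4.2264i, 5.5380-0.5793i]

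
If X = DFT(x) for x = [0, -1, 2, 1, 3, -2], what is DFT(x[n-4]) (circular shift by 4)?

Time shift by 4: X_shifted[k] = ω_6^(4k) · X[k]
Shifted x = [2, 1, 3, -2, 0, -1]

DFT(x[n-4]) = [3, 2.5000-4.3301i, -1.5000+0.8660i, 7, -1.5000-0.8660i, 2.5000+4.3301i]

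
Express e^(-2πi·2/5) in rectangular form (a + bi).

ω_5^2 = e^(-2πi·2/5)
= cos(-2π·2/5) + i·sin(-2π·2/5)
= cos(-4π/5) + i·sin(-4π/5)

ω_5^2 = cos(-4π/5) + i·sin(-4π/5) = -0.8090-0.5878i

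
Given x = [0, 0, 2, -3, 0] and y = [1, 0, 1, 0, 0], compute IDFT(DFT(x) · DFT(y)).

(x ⊛ y)[n] = Σ(m=0 to 4) x[m] · y[(n-m) mod 5]

Computing each output sample:
(x ⊛ y)[0] = -3
(x ⊛ y)[1] = 0
(x ⊛ y)[2] = 2
(x ⊛ y)[3] = -3
(x ⊛ y)[4] = 2

x ⊛ y = [-3, 0, 2, -3, 2]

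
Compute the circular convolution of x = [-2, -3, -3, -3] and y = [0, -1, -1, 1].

(x ⊛ y)[n] = Σ(m=0 to 3) x[m] · y[(n-m) mod 4]

Computing each output sample:
(x ⊛ y)[0] = 3
(x ⊛ y)[1] = 2
(x ⊛ y)[2] = 2
(x ⊛ y)[3] = 4

x ⊛ y = [3, 2, 2, 4]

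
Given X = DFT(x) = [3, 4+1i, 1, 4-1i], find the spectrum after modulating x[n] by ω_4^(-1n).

Modulation property: DFT(ω_4^(-1n)·x[n]) = X[(k-1) mod 4], so circularly shift X by 1 positions.

X[k-1] = [4-1i, 3, 4+1i, 1]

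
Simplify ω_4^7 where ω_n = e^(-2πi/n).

Since ω_4^4 = 1, powers reduce modulo 4.
7 mod 4 = 3
So ω_4^7 = ω_4^3 = e^(-2πi·3/4)

ω_4^7 = ω_4^3 = 1i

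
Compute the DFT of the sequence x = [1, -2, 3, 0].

X[k] = Σ(n=0 to 3) x[n] · ω_4^(nk)
where ω_4 = e^(-2πi/4)

Computing each X[k]:
X[0] = 2
X[1] = -2+2i
X[2] = 6
X[3] = -2-2i

X = [2, -2+2i, 6, -2-2i]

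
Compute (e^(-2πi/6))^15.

Since ω_6^6 = 1, powers reduce modulo 6.
15 mod 6 = 3
So ω_6^15 = ω_6^3 = e^(-2πi·3/6)

ω_6^15 = ω_6^3 = -1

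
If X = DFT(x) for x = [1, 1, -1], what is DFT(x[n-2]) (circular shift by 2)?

Time shift by 2: X_shifted[k] = ω_3^(2k) · X[k]
Shifted x = [1, -1, 1]

DFT(x[n-2]) = [1, 1.0000+1.7321i, 1.0000-1.7321i]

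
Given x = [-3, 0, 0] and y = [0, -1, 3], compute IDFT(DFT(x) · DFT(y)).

(x ⊛ y)[n] = Σ(m=0 to 2) x[m] · y[(n-m) mod 3]

Computing each output sample:
(x ⊛ y)[0] = 0
(x ⊛ y)[1] = 3
(x ⊛ y)[2] = -9

x ⊛ y = [0, 3, -9]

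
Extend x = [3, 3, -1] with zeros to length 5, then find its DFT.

Original 3-point DFT: [5, 2.0000-3.4641i, 2.0000+3.4641i]
Zero-padded 5-point DFT provides frequency interpolation.

DFT_5([x, 0, ...]) = [5, 4.7361-2.2654i, 0.2639-2.7144i, 0.2639+2.7144i, 4.7361+2.2654i]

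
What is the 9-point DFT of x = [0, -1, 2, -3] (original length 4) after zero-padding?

Original 4-point DFT: [-2, -2-2i, 6, -2+2i]
Zero-padded 9-point DFT provides frequency interpolation.

DFT_9([x, 0, ...]) = [-2, 1.0813+1.2712i, -0.5530-2.2973i, -3.5000+2.5981i, 3.9718+4.2257i, 3.9718-4.2257i, -3.5000-2.5981i, -0.5530+2.2973i, 1.0813-1.2712i]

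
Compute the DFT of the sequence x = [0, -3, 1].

X[k] = Σ(n=0 to 2) x[n] · ω_3^(nk)
where ω_3 = e^(-2πi/3)

Computing each X[k]:
X[0] = -2
X[1] = 1.0000+3.4641i
X[2] = 1.0000-3.4641i

X = [-2, 1.0000+3.4641i, 1.0000-3.4641i]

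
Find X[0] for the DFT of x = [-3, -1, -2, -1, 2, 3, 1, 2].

X[0] = Σ(n=0 to 7) x[n] · ω_8^0 = Σ x[n]
= (-3) + (-1) + (-2) + (-1) + (2) + (3) + (1) + (2)

X[0] = 1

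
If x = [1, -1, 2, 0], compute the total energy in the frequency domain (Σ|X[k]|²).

Parseval: Σ|x[n]|² = (1/N)Σ|X[k]|², so Σ|X[k]|² = N·Σ|x[n]|² = 4·6.0000

Σ|X[k]|² = N·Σ|x[n]|² = 4·6.0000 = 24.0000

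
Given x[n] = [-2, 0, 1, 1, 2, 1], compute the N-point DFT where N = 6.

X[k] = Σ(n=0 to 5) x[n] · ω_6^(nk)
where ω_6 = e^(-2πi/6)

Computing each X[k]:
X[0] = 3
X[1] = -4.0000+1.7321i
X[2] = -3
X[3] = -1
X[4] = -3
X[5] = -4.0000-1.7321i

X = [3, -4.0000+1.7321i, -3, -1, -3, -4.0000-1.7321i]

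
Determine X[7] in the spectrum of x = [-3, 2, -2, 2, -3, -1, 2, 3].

X[7] = Σ(n=0 to 7) x[n] · ω_8^(7n) where ω_8 = e^(-2πi/8)
= (-3)·ω_8^0 + (2)·ω_8^7 + (-2)·ω_8^14 + (2)·ω_8^21 + (-3)·ω_8^28 + (-1)·ω_8^35 + (2)·ω_8^42 + (3)·ω_8^49

X[7] = 2.8284-2.5858i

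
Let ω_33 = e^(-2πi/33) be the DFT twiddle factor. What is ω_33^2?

ω_33^2 = e^(-2πi·2/33)
= cos(-2π·2/33) + i·sin(-2π·2/33)
= cos(-4π/33) + i·sin(-4π/33)

ω_33^2 = cos(-4π/33) + i·sin(-4π/33) = 0.9284-0.3717i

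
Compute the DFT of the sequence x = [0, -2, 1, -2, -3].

X[k] = Σ(n=0 to 4) x[n] · ω_5^(nk)
where ω_5 = e^(-2πi/5)

Computing each X[k]:
X[0] = -6
X[1] = -0.7361-2.7144i
X[2] = 3.7361+2.2654i
X[3] = 3.7361-2.2654i
X[4] = -0.7361+2.7144i

X = [-6, -0.7361-2.7144i, 3.7361+2.2654i, 3.7361-2.2654i, -0.7361+2.7144i]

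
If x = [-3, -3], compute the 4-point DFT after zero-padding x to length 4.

Original 2-point DFT: [-6, 0]
Zero-padded 4-point DFT provides frequency interpolation.

DFT_4([x, 0, ...]) = [-6, -3+3i, 0, -3-3i]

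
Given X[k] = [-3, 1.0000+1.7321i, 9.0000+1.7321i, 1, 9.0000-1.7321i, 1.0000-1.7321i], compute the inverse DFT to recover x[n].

x[n] = (1/6) Σ(k=0 to 5) X[k] · e^(2πikn/6)

Computing each x[n]:
x[0] = 3
x[1] = -3
x[2] = -2
x[3] = 2
x[4] = -2
x[5] = -1

x = [3, -3, -2, 2, -2, -1]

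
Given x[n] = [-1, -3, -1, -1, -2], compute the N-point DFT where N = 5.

X[k] = Σ(n=0 to 4) x[n] · ω_5^(nk)
where ω_5 = e^(-2πi/5)

Computing each X[k]:
X[0] = -8
X[1] = -0.9271+0.9511i
X[2] = 2.4271+0.5878i
X[3] = 2.4271-0.5878i
X[4] = -0.9271-0.9511i

X = [-8, -0.9271+0.9511i, 2.4271+0.5878i, 2.4271-0.5878i, -0.9271-0.9511i]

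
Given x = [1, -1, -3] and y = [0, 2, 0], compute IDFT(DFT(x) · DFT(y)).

(x ⊛ y)[n] = Σ(m=0 to 2) x[m] · y[(n-m) mod 3]

Computing each output sample:
(x ⊛ y)[0] = -6
(x ⊛ y)[1] = 2
(x ⊛ y)[2] = -2

x ⊛ y = [-6, 2, -2]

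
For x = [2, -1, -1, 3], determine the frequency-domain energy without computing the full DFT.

Parseval: Σ|x[n]|² = (1/N)Σ|X[k]|², so Σ|X[k]|² = N·Σ|x[n]|² = 4·15.0000

Σ|X[k]|² = N·Σ|x[n]|² = 4·15.0000 = 60.0000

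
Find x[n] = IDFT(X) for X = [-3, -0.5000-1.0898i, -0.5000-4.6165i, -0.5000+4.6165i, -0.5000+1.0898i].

x[n] = (1/5) Σ(k=0 to 4) X[k] · e^(2πikn/5)

Computing each x[n]:
x[0] = -1
x[1] = 1
x[2] = -2
x[3] = 1
x[4] = -2

x = [-1, 1, -2, 1, -2]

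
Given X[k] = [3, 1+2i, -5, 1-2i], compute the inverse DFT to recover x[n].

x[n] = (1/4) Σ(k=0 to 3) X[k] · e^(2πikn/4)

Computing each x[n]:
x[0] = 0
x[1] = 1
x[2] = -1
x[3] = 3

x = [0, 1, -1, 3]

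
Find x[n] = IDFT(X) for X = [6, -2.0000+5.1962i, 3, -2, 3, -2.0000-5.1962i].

x[n] = (1/6) Σ(k=0 to 5) X[k] · e^(2πikn/6)

Computing each x[n]:
x[0] = 1
x[1] = -1
x[2] = -1
x[3] = 3
x[4] = 2
x[5] = 2

x = [1, -1, -1, 3, 2, 2]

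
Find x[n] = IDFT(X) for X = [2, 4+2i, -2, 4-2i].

x[n] = (1/4) Σ(k=0 to 3) X[k] · e^(2πikn/4)

Computing each x[n]:
x[0] = 2
x[1] = 0
x[2] = -2
x[3] = 2

x = [2, 0, -2, 2]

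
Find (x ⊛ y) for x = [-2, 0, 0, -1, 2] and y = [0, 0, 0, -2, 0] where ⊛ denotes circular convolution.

(x ⊛ y)[n] = Σ(m=0 to 4) x[m] · y[(n-m) mod 5]

Computing each output sample:
(x ⊛ y)[0] = 0
(x ⊛ y)[1] = 2
(x ⊛ y)[2] = -4
(x ⊛ y)[3] = 4
(x ⊛ y)[4] = 0

x ⊛ y = [0, 2, -4, 4, 0]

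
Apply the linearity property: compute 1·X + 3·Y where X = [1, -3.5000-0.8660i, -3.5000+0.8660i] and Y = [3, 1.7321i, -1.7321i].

By linearity: DFT(1x + 3y) = 1·DFT(x) + 3·DFT(y)
= 1·[1, -3.5000-0.8660i, -3.5000+0.8660i] + 3·[3, 1.7321i, -1.7321i]

Computing element-wise:
Z[0] = 1·(1) + 3·(3) = 10
Z[1] = 1·(-3.5000-0.8660i) + 3·(1.7321i) = -3.5000+4.3303i
Z[2] = 1·(-3.5000+0.8660i) + 3·(-1.7321i) = -3.5000-4.3303i

DFT(1x + 3y) = 1·X + 3·Y = [10, -3.5000+4.3303i, -3.5000-4.3303i]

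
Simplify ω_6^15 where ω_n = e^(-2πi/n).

Since ω_6^6 = 1, powers reduce modulo 6.
15 mod 6 = 3
So ω_6^15 = ω_6^3 = e^(-2πi·3/6)

ω_6^15 = ω_6^3 = -1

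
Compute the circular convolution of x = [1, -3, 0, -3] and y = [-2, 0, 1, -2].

(x ⊛ y)[n] = Σ(m=0 to 3) x[m] · y[(n-m) mod 4]

Computing each output sample:
(x ⊛ y)[0] = 4
(x ⊛ y)[1] = 3
(x ⊛ y)[2] = 7
(x ⊛ y)[3] = 1

x ⊛ y = [4, 3, 7, 1]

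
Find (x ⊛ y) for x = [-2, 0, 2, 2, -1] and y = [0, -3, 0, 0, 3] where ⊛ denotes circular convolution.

(x ⊛ y)[n] = Σ(m=0 to 4) x[m] · y[(n-m) mod 5]

Computing each output sample:
(x ⊛ y)[0] = 3
(x ⊛ y)[1] = 12
(x ⊛ y)[2] = 6
(x ⊛ y)[3] = -9
(x ⊛ y)[4] = -12

x ⊛ y = [3, 12, 6, -9, -12]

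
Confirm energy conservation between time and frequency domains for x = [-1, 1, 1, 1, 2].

Time domain:
Σ|x[n]|² = |-1|² + |1|² + |1|² + |1|² + |2|² = 8.0000

Frequency domain:
(1/5)Σ|X[k]|² = (1/5)(|4|² + |-1.6910+0.9511i|² + |-2.8090+0.5878i|² + |-2.8090-0.5878i|² + |-1.6910-0.9511i|²) = (1/5)·40.0000 = 8.0000

Both sides agree, confirming Parseval's theorem.

Σ|x[n]|² = (1/N)Σ|X[k]|² = 8.0000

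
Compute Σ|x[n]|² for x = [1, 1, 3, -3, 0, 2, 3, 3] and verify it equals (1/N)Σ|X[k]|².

Time domain:
Σ|x[n]|² = |1|² + |1|² + |3|² + |-3|² + |0|² + |2|² + |3|² + |3|² = 42.0000

Frequency domain:
(1/8)Σ|X[k]|² = (1/8)(|10|² + |4.5355+4.9497i|² + |-5-3i|² + |-2.5355+4.9497i|² + |4|² + |-2.5355-4.9497i|² + |-5+3i|² + |4.5355-4.9497i|²) = (1/8)·336.0000 = 42.0000

Both sides agree, confirming Parseval's theorem.

Σ|x[n]|² = (1/N)Σ|X[k]|² = 42.0000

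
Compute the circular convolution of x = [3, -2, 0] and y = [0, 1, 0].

(x ⊛ y)[n] = Σ(m=0 to 2) x[m] · y[(n-m) mod 3]

Computing each output sample:
(x ⊛ y)[0] = 0
(x ⊛ y)[1] = 3
(x ⊛ y)[2] = -2

x ⊛ y = [0, 3, -2]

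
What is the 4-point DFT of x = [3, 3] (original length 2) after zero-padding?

Original 2-point DFT: [6, 0]
Zero-padded 4-point DFT provides frequency interpolation.

DFT_4([x, 0, ...]) = [6, 3-3i, 0, 3+3i]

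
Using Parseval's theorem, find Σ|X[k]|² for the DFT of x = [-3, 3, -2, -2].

Parseval: Σ|x[n]|² = (1/N)Σ|X[k]|², so Σ|X[k]|² = N·Σ|x[n]|² = 4·26.0000

Σ|X[k]|² = N·Σ|x[n]|² = 4·26.0000 = 104.0000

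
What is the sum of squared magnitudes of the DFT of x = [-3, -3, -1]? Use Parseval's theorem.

Parseval: Σ|x[n]|² = (1/N)Σ|X[k]|², so Σ|X[k]|² = N·Σ|x[n]|² = 3·19.0000

Σ|X[k]|² = N·Σ|x[n]|² = 3·19.0000 = 57.0000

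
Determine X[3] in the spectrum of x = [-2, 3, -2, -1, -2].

X[3] = Σ(n=0 to 4) x[n] · ω_5^(3n) where ω_5 = e^(-2πi/5)
= (-2)·ω_5^0 + (3)·ω_5^3 + (-2)·ω_5^6 + (-1)·ω_5^9 + (-2)·ω_5^12

X[3] = -3.7361+3.8900i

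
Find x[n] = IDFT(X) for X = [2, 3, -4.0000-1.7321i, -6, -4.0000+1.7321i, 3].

x[n] = (1/6) Σ(k=0 to 5) X[k] · e^(2πikn/6)

Computing each x[n]:
x[0] = -1
x[1] = 3
x[2] = -1
x[3] = -1
x[4] = 0
x[5] = 2

x = [-1, 3, -1, -1, 0, 2]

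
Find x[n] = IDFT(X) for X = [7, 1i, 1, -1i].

x[n] = (1/4) Σ(k=0 to 3) X[k] · e^(2πikn/4)

Computing each x[n]:
x[0] = 2
x[1] = 1
x[2] = 2
x[3] = 2

x = [2, 1, 2, 2]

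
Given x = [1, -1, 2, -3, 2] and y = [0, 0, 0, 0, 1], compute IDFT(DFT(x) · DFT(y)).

(x ⊛ y)[n] = Σ(m=0 to 4) x[m] · y[(n-m) mod 5]

Computing each output sample:
(x ⊛ y)[0] = -1
(x ⊛ y)[1] = 2
(x ⊛ y)[2] = -3
(x ⊛ y)[3] = 2
(x ⊛ y)[4] = 1

x ⊛ y = [-1, 2, -3, 2, 1]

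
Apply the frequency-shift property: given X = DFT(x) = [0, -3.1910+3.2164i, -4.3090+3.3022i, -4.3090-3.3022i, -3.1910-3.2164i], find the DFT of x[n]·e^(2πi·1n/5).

Modulation property: DFT(ω_5^(-1n)·x[n]) = X[(k-1) mod 5], so circularly shift X by 1 positions.

X[k-1] = [-3.1910-3.2164i, 0, -3.1910+3.2164i, -4.3090+3.3022i, -4.3090-3.3022i]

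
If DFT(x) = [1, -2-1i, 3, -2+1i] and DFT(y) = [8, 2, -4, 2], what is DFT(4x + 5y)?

By linearity: DFT(4x + 5y) = 4·DFT(x) + 5·DFT(y)
= 4·[1, -2-1i, 3, -2+1i] + 5·[8, 2, -4, 2]

Computing element-wise:
Z[0] = 4·(1) + 5·(8) = 44
Z[1] = 4·(-2-1i) + 5·(2) = 2-4i
Z[2] = 4·(3) + 5·(-4) = -8
Z[3] = 4·(-2+1i) + 5·(2) = 2+4i

DFT(4x + 5y) = 4·X + 5·Y = [44, 2-4i, -8, 2+4i]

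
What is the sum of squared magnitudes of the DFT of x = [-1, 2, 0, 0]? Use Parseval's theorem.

Parseval: Σ|x[n]|² = (1/N)Σ|X[k]|², so Σ|X[k]|² = N·Σ|x[n]|² = 4·5.0000

Σ|X[k]|² = N·Σ|x[n]|² = 4·5.0000 = 20.0000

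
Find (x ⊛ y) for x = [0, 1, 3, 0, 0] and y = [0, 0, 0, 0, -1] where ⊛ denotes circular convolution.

(x ⊛ y)[n] = Σ(m=0 to 4) x[m] · y[(n-m) mod 5]

Computing each output sample:
(x ⊛ y)[0] = -1
(x ⊛ y)[1] = -3
(x ⊛ y)[2] = 0
(x ⊛ y)[3] = 0
(x ⊛ y)[4] = 0

x ⊛ y = [-1, -3, 0, 0, 0]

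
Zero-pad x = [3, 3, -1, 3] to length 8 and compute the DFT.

Original 4-point DFT: [8, 4, -4, 4]
Zero-padded 8-point DFT provides frequency interpolation.

DFT_8([x, 0, ...]) = [8, 3.0000-3.2426i, 4, 3.0000-5.2426i, -4, 3.0000+5.2426i, 4, 3.0000+3.2426i]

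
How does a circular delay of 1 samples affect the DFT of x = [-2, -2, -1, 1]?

Time shift by 1: X_shifted[k] = ω_4^(1k) · X[k]
Shifted x = [1, -2, -2, -1]

DFT(x[n-1]) = [-4, 3+1i, 2, 3-1i]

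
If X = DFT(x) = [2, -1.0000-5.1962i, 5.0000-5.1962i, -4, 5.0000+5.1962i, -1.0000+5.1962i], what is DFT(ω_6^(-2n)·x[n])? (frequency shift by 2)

Modulation property: DFT(ω_6^(-2n)·x[n]) = X[(k-2) mod 6], so circularly shift X by 2 positions.

X[k-2] = [5.0000+5.1962i, -1.0000+5.1962i, 2, -1.0000-5.1962i, 5.0000-5.1962i, -4]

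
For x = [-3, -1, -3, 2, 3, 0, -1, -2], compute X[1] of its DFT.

X[1] = Σ(n=0 to 7) x[n] · ω_8^(1n) where ω_8 = e^(-2πi/8)
= (-3)·ω_8^0 + (-1)·ω_8^1 + (-3)·ω_8^2 + (2)·ω_8^3 + (3)·ω_8^4 + (0)·ω_8^5 + (-1)·ω_8^6 + (-2)·ω_8^7

X[1] = -9.5355-0.1213i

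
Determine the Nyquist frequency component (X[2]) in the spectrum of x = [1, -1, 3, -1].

X[2] = Σ(n=0 to 3) x[n] · ω_4^(2n) where ω_4 = e^(-2πi/4)
= (1)·ω_4^0 + (-1)·ω_4^2 + (3)·ω_4^4 + (-1)·ω_4^6

X[2] = 6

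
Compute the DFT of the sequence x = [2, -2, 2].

X[k] = Σ(n=0 to 2) x[n] · ω_3^(nk)
where ω_3 = e^(-2πi/3)

Computing each X[k]:
X[0] = 2
X[1] = 2.0000+3.4641i
X[2] = 2.0000-3.4641i

X = [2, 2.0000+3.4641i, 2.0000-3.4641i]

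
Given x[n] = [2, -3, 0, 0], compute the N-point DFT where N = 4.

X[k] = Σ(n=0 to 3) x[n] · ω_4^(nk)
where ω_4 = e^(-2πi/4)

Computing each X[k]:
X[0] = -1
X[1] = 2+3i
X[2] = 5
X[3] = 2-3i

X = [-1, 2+3i, 5, 2-3i]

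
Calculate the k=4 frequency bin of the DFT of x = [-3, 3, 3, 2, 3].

X[4] = Σ(n=0 to 4) x[n] · ω_5^(4n) where ω_5 = e^(-2πi/5)
= (-3)·ω_5^0 + (3)·ω_5^4 + (3)·ω_5^8 + (2)·ω_5^12 + (3)·ω_5^16

X[4] = -5.1910+0.5878i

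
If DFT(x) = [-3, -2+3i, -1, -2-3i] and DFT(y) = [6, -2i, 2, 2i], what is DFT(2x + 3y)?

By linearity: DFT(2x + 3y) = 2·DFT(x) + 3·DFT(y)
= 2·[-3, -2+3i, -1, -2-3i] + 3·[6, -2i, 2, 2i]

Computing element-wise:
Z[0] = 2·(-3) + 3·(6) = 12
Z[1] = 2·(-2+3i) + 3·(-2i) = -4
Z[2] = 2·(-1) + 3·(2) = 4
Z[3] = 2·(-2-3i) + 3·(2i) = -4

DFT(2x + 3y) = 2·X + 3·Y = [12, -4, 4, -4]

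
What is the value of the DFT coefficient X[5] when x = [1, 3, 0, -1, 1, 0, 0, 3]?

X[5] = Σ(n=0 to 7) x[n] · ω_8^(5n) where ω_8 = e^(-2πi/8)
= (1)·ω_8^0 + (3)·ω_8^5 + (0)·ω_8^10 + (-1)·ω_8^15 + (1)·ω_8^20 + (0)·ω_8^25 + (0)·ω_8^30 + (3)·ω_8^35

X[5] = -4.9497-0.7071i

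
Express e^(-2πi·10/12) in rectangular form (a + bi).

ω_12^10 = e^(-2πi·10/12)
= cos(-2π·10/12) + i·sin(-2π·10/12)
= cos(-20π/12) + i·sin(-20π/12)

ω_12^10 = cos(-20π/12) + i·sin(-20π/12) = 0.5000+0.8660i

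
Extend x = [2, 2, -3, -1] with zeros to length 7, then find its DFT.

Original 4-point DFT: [0, 5-3i, -2, 5+3i]
Zero-padded 7-point DFT provides frequency interpolation.

DFT_7([x, 0, ...]) = [0, 4.8155+1.7950i, 3.6344-4.0333i, -1.4499-2.2383i, -1.4499+2.2383i, 3.6344+4.0333i, 4.8155-1.7950i]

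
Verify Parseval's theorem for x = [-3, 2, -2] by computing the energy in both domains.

Time domain:
Σ|x[n]|² = |-3|² + |2|² + |-2|² = 17.0000

Frequency domain:
(1/3)Σ|X[k]|² = (1/3)(|-3|² + |-3.0000-3.4641i|² + |-3.0000+3.4641i|²) = (1/3)·51.0000 = 17.0000

Both sides agree, confirming Parseval's theorem.

Σ|x[n]|² = (1/N)Σ|X[k]|² = 17.0000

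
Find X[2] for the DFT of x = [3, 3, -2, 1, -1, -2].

X[2] = Σ(n=0 to 5) x[n] · ω_6^(2n) where ω_6 = e^(-2πi/6)
= (3)·ω_6^0 + (3)·ω_6^2 + (-2)·ω_6^4 + (1)·ω_6^6 + (-1)·ω_6^8 + (-2)·ω_6^10

X[2] = 5.0000-5.1962i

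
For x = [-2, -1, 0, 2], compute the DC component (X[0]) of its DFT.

X[0] = Σ(n=0 to 3) x[n] · ω_4^0 = Σ x[n]
= (-2) + (-1) + (0) + (2)

X[0] = -1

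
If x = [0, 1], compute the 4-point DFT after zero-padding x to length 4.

Original 2-point DFT: [1, -1]
Zero-padded 4-point DFT provides frequency interpolation.

DFT_4([x, 0, ...]) = [1, -1i, -1, 1i]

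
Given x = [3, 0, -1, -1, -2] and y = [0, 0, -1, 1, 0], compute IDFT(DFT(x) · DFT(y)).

(x ⊛ y)[n] = Σ(m=0 to 4) x[m] · y[(n-m) mod 5]

Computing each output sample:
(x ⊛ y)[0] = 0
(x ⊛ y)[1] = 1
(x ⊛ y)[2] = -5
(x ⊛ y)[3] = 3
(x ⊛ y)[4] = 1

x ⊛ y = [0, 1, -5, 3, 1]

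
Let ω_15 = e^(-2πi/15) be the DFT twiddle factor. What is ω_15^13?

ω_15^13 = e^(-2πi·13/15)
= cos(-2π·13/15) + i·sin(-2π·13/15)
= cos(-26π/15) + i·sin(-26π/15)

ω_15^13 = cos(-26π/15) + i·sin(-26π/15) = 0.6691+0.7431i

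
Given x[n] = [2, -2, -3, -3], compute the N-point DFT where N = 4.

X[k] = Σ(n=0 to 3) x[n] · ω_4^(nk)
where ω_4 = e^(-2πi/4)

Computing each X[k]:
X[0] = -6
X[1] = 5-1i
X[2] = 4
X[3] = 5+1i

X = [-6, 5-1i, 4, 5+1i]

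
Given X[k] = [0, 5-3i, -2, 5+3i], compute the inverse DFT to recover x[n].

x[n] = (1/4) Σ(k=0 to 3) X[k] · e^(2πikn/4)

Computing each x[n]:
x[0] = 2
x[1] = 2
x[2] = -3
x[3] = -1

x = [2, 2, -3, -1]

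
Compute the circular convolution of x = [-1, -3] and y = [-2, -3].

(x ⊛ y)[n] = Σ(m=0 to 1) x[m] · y[(n-m) mod 2]

Computing each output sample:
(x ⊛ y)[0] = 11
(x ⊛ y)[1] = 9

x ⊛ y = [11, 9]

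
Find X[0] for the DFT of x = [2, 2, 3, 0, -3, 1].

X[0] = Σ(n=0 to 5) x[n] · ω_6^0 = Σ x[n]
= (2) + (2) + (3) + (0) + (-3) + (1)

X[0] = 5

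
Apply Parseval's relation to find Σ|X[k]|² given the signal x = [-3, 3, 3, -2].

Parseval: Σ|x[n]|² = (1/N)Σ|X[k]|², so Σ|X[k]|² = N·Σ|x[n]|² = 4·31.0000

Σ|X[k]|² = N·Σ|x[n]|² = 4·31.0000 = 124.0000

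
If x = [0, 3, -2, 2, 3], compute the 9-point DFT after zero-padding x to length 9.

Original 5-point DFT: [6, 1.8541+2.3511i, -4.8541-3.8042i, -4.8541+3.8042i, 1.8541-2.3511i]
Zero-padded 9-point DFT provides frequency interpolation.

DFT_9([x, 0, ...]) = [6, -1.8682-2.7169i, 3.6985+1.3900i, -6.9282i, -4.8302-1.0893i, -4.8302+1.0893i, 6.9282i, 3.6985-1.3900i, -1.8682+2.7169i]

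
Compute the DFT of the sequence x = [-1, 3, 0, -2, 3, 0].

X[k] = Σ(n=0 to 5) x[n] · ω_6^(nk)
where ω_6 = e^(-2πi/6)

Computing each X[k]:
X[0] = 3
X[1] = 1
X[2] = -6.0000-5.1962i
X[3] = 1
X[4] = -6.0000+5.1962i
X[5] = 1

X = [3, 1, -6.0000-5.1962i, 1, -6.0000+5.1962i, 1]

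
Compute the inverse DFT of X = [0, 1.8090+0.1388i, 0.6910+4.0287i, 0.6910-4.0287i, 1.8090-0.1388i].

x[n] = (1/5) Σ(k=0 to 4) X[k] · e^(2πikn/5)

Computing each x[n]:
x[0] = 1
x[1] = -1
x[2] = 1
x[3] = -2
x[4] = 1

x = [1, -1, 1, -2, 1]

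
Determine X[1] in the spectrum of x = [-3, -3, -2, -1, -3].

X[1] = Σ(n=0 to 4) x[n] · ω_5^(1n) where ω_5 = e^(-2πi/5)
= (-3)·ω_5^0 + (-3)·ω_5^1 + (-2)·ω_5^2 + (-1)·ω_5^3 + (-3)·ω_5^4

X[1] = -2.4271+0.5878i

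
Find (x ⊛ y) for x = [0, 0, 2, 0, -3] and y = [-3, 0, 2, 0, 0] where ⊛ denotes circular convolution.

(x ⊛ y)[n] = Σ(m=0 to 4) x[m] · y[(n-m) mod 5]

Computing each output sample:
(x ⊛ y)[0] = 0
(x ⊛ y)[1] = -6
(x ⊛ y)[2] = -6
(x ⊛ y)[3] = 0
(x ⊛ y)[4] = 13

x ⊛ y = [0, -6, -6, 0, 13]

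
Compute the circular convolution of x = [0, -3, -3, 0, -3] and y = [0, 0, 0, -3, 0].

(x ⊛ y)[n] = Σ(m=0 to 4) x[m] · y[(n-m) mod 5]

Computing each output sample:
(x ⊛ y)[0] = 9
(x ⊛ y)[1] = 0
(x ⊛ y)[2] = 9
(x ⊛ y)[3] = 0
(x ⊛ y)[4] = 9

x ⊛ y = [9, 0, 9, 0, 9]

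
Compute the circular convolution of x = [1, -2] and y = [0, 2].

(x ⊛ y)[n] = Σ(m=0 to 1) x[m] · y[(n-m) mod 2]

Computing each output sample:
(x ⊛ y)[0] = -4
(x ⊛ y)[1] = 2

x ⊛ y = [-4, 2]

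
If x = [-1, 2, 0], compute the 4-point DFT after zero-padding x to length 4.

Original 3-point DFT: [1, -2.0000-1.7321i, -2.0000+1.7321i]
Zero-padded 4-point DFT provides frequency interpolation.

DFT_4([x, 0, ...]) = [1, -1-2i, -3, -1+2i]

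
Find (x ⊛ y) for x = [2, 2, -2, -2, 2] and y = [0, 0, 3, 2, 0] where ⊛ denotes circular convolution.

(x ⊛ y)[n] = Σ(m=0 to 4) x[m] · y[(n-m) mod 5]

Computing each output sample:
(x ⊛ y)[0] = -10
(x ⊛ y)[1] = 2
(x ⊛ y)[2] = 10
(x ⊛ y)[3] = 10
(x ⊛ y)[4] = -2

x ⊛ y = [-10, 2, 10, 10, -2]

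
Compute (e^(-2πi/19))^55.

Since ω_19^19 = 1, powers reduce modulo 19.
55 mod 19 = 17
So ω_19^55 = ω_19^17 = e^(-2πi·17/19)

ω_19^55 = ω_19^17 = 0.7891+0.6142i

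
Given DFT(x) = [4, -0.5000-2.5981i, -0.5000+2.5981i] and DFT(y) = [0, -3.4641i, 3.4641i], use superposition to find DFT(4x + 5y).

By linearity: DFT(4x + 5y) = 4·DFT(x) + 5·DFT(y)
= 4·[4, -0.5000-2.5981i, -0.5000+2.5981i] + 5·[0, -3.4641i, 3.4641i]

Computing element-wise:
Z[0] = 4·(4) + 5·(0) = 16
Z[1] = 4·(-0.5000-2.5981i) + 5·(-3.4641i) = -2.0000-27.7129i
Z[2] = 4·(-0.5000+2.5981i) + 5·(3.4641i) = -2.0000+27.7129i

DFT(4x + 5y) = 4·X + 5·Y = [16, -2.0000-27.7129i, -2.0000+27.7129i]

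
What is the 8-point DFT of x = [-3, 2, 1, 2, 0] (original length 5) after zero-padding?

Original 5-point DFT: [2, -4.8090-1.3143i, -3.6910-2.1266i, -3.6910+2.1266i, -4.8090+1.3143i]
Zero-padded 8-point DFT provides frequency interpolation.

DFT_8([x, 0, ...]) = [2, -3.0000-3.8284i, -4, -3.0000-1.8284i, -6, -3.0000+1.8284i, -4, -3.0000+3.8284i]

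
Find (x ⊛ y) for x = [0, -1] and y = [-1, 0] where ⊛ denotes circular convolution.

(x ⊛ y)[n] = Σ(m=0 to 1) x[m] · y[(n-m) mod 2]

Computing each output sample:
(x ⊛ y)[0] = 0
(x ⊛ y)[1] = 1

x ⊛ y = [0, 1]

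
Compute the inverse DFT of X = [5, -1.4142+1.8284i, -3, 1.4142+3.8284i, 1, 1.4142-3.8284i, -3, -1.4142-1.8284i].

x[n] = (1/8) Σ(k=0 to 7) X[k] · e^(2πikn/8)

Computing each x[n]:
x[0] = 0
x[1] = -1
x[2] = 2
x[3] = 0
x[4] = 0
x[5] = 2
x[6] = 1
x[7] = 1

x = [0, -1, 2, 0, 0, 2, 1, 1]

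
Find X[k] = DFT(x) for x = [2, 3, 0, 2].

X[k] = Σ(n=0 to 3) x[n] · ω_4^(nk)
where ω_4 = e^(-2πi/4)

Computing each X[k]:
X[0] = 7
X[1] = 2-1i
X[2] = -3
X[3] = 2+1i

X = [7, 2-1i, -3, 2+1i]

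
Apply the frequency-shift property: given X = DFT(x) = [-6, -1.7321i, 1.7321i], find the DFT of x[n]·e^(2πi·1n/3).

Modulation property: DFT(ω_3^(-1n)·x[n]) = X[(k-1) mod 3], so circularly shift X by 1 positions.

X[k-1] = [1.7321i, -6, -1.7321i]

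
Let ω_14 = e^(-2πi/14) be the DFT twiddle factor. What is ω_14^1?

ω_14^1 = e^(-2πi·1/14)
= cos(-2π·1/14) + i·sin(-2π·1/14)
= cos(-2π/14) + i·sin(-2π/14)

ω_14^1 = cos(-2π/14) + i·sin(-2π/14) = 0.9010-0.4339i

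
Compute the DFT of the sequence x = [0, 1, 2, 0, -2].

X[k] = Σ(n=0 to 4) x[n] · ω_5^(nk)
where ω_5 = e^(-2πi/5)

Computing each X[k]:
X[0] = 1
X[1] = -1.9271-4.0287i
X[2] = 1.4271+0.1388i
X[3] = 1.4271-0.1388i
X[4] = -1.9271+4.0287i

X = [1, -1.9271-4.0287i, 1.4271+0.1388i, 1.4271-0.1388i, -1.9271+4.0287i]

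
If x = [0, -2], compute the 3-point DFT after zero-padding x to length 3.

Original 2-point DFT: [-2, 2]
Zero-padded 3-point DFT provides frequency interpolation.

DFT_3([x, 0, ...]) = [-2, 1.0000+1.7321i, 1.0000-1.7321i]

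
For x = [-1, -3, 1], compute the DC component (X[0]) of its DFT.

X[0] = Σ(n=0 to 2) x[n] · ω_3^0 = Σ x[n]
= (-1) + (-3) + (1)

X[0] = -3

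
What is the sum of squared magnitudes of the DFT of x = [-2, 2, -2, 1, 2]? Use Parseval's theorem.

Parseval: Σ|x[n]|² = (1/N)Σ|X[k]|², so Σ|X[k]|² = N·Σ|x[n]|² = 5·17.0000

Σ|X[k]|² = N·Σ|x[n]|² = 5·17.0000 = 85.0000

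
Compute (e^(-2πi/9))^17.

Since ω_9^9 = 1, powers reduce modulo 9.
17 mod 9 = 8
So ω_9^17 = ω_9^8 = e^(-2πi·8/9)

ω_9^17 = ω_9^8 = 0.7660+0.6428i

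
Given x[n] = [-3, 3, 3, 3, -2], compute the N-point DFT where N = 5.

X[k] = Σ(n=0 to 4) x[n] · ω_5^(nk)
where ω_5 = e^(-2πi/5)

Computing each X[k]:
X[0] = 4
X[1] = -7.5451-4.7553i
X[2] = -1.9549-2.9389i
X[3] = -1.9549+2.9389i
X[4] = -7.5451+4.7553i

X = [4, -7.5451-4.7553i, -1.9549-2.9389i, -1.9549+2.9389i, -7.5451+4.7553i]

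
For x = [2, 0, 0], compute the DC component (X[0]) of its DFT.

X[0] = Σ(n=0 to 2) x[n] · ω_3^0 = Σ x[n]
= (2) + (0) + (0)

X[0] = 2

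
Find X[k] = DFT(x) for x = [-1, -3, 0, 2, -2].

X[k] = Σ(n=0 to 4) x[n] · ω_5^(nk)
where ω_5 = e^(-2πi/5)

Computing each X[k]:
X[0] = -4
X[1] = -4.1631+2.1266i
X[2] = 3.6631-1.3143i
X[3] = 3.6631+1.3143i
X[4] = -4.1631-2.1266i

X = [-4, -4.1631+2.1266i, 3.6631-1.3143i, 3.6631+1.3143i, -4.1631-2.1266i]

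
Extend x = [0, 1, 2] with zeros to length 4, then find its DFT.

Original 3-point DFT: [3, -1.5000+0.8660i, -1.5000-0.8660i]
Zero-padded 4-point DFT provides frequency interpolation.

DFT_4([x, 0, ...]) = [3, -2-1i, 1, -2+1i]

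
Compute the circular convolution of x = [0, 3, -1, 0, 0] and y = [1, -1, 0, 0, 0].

(x ⊛ y)[n] = Σ(m=0 to 4) x[m] · y[(n-m) mod 5]

Computing each output sample:
(x ⊛ y)[0] = 0
(x ⊛ y)[1] = 3
(x ⊛ y)[2] = -4
(x ⊛ y)[3] = 1
(x ⊛ y)[4] = 0

x ⊛ y = [0, 3, -4, 1, 0]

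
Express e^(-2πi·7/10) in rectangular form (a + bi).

ω_10^7 = e^(-2πi·7/10)
= cos(-2π·7/10) + i·sin(-2π·7/10)
= cos(-14π/10) + i·sin(-14π/10)

ω_10^7 = cos(-14π/10) + i·sin(-14π/10) = -0.3090+0.9511i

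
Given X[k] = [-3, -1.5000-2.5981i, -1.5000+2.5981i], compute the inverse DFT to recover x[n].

x[n] = (1/3) Σ(k=0 to 2) X[k] · e^(2πikn/3)

Computing each x[n]:
x[0] = -2
x[1] = 1
x[2] = -2

x = [-2, 1, -2]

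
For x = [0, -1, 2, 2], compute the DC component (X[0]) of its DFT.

X[0] = Σ(n=0 to 3) x[n] · ω_4^0 = Σ x[n]
= (0) + (-1) + (2) + (2)

X[0] = 3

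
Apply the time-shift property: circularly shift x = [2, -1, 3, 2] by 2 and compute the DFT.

Time shift by 2: X_shifted[k] = ω_4^(2k) · X[k]
Shifted x = [3, 2, 2, -1]

DFT(x[n-2]) = [6, 1-3i, 4, 1+3i]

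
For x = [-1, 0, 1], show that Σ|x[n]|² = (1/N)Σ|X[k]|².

Time domain:
Σ|x[n]|² = |-1|² + |0|² + |1|² = 2.0000

Frequency domain:
(1/3)Σ|X[k]|² = (1/3)(|0|² + |-1.5000+0.8660i|² + |-1.5000-0.8660i|²) = (1/3)·6.0000 = 2.0000

Both sides agree, confirming Parseval's theorem.

Σ|x[n]|² = (1/N)Σ|X[k]|² = 2.0000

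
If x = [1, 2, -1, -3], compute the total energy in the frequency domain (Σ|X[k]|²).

Parseval: Σ|x[n]|² = (1/N)Σ|X[k]|², so Σ|X[k]|² = N·Σ|x[n]|² = 4·15.0000

Σ|X[k]|² = N·Σ|x[n]|² = 4·15.0000 = 60.0000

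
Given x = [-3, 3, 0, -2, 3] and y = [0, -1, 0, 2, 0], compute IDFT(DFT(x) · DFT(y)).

(x ⊛ y)[n] = Σ(m=0 to 4) x[m] · y[(n-m) mod 5]

Computing each output sample:
(x ⊛ y)[0] = -3
(x ⊛ y)[1] = -1
(x ⊛ y)[2] = 3
(x ⊛ y)[3] = -6
(x ⊛ y)[4] = 8

x ⊛ y = [-3, -1, 3, -6, 8]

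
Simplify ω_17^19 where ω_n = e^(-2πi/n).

Since ω_17^17 = 1, powers reduce modulo 17.
19 mod 17 = 2
So ω_17^19 = ω_17^2 = e^(-2πi·2/17)

ω_17^19 = ω_17^2 = 0.7390-0.6737i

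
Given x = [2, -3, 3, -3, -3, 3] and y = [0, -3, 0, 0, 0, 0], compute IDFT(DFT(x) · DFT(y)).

(x ⊛ y)[n] = Σ(m=0 to 5) x[m] · y[(n-m) mod 6]

Computing each output sample:
(x ⊛ y)[0] = -9
(x ⊛ y)[1] = -6
(x ⊛ y)[2] = 9
(x ⊛ y)[3] = -9
(x ⊛ y)[4] = 9
(x ⊛ y)[5] = 9

x ⊛ y = [-9, -6, 9, -9, 9, 9]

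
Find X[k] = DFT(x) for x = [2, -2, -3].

X[k] = Σ(n=0 to 2) x[n] · ω_3^(nk)
where ω_3 = e^(-2πi/3)

Computing each X[k]:
X[0] = -3
X[1] = 4.5000-0.8660i
X[2] = 4.5000+0.8660i

X = [-3, 4.5000-0.8660i, 4.5000+0.8660i]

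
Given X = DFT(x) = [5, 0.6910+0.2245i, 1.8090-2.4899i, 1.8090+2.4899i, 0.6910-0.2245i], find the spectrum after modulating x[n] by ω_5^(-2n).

Modulation property: DFT(ω_5^(-2n)·x[n]) = X[(k-2) mod 5], so circularly shift X by 2 positions.

X[k-2] = [1.8090+2.4899i, 0.6910-0.2245i, 5, 0.6910+0.2245i, 1.8090-2.4899i]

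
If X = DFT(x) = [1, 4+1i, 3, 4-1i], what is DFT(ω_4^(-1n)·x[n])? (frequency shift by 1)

Modulation property: DFT(ω_4^(-1n)·x[n]) = X[(k-1) mod 4], so circularly shift X by 1 positions.

X[k-1] = [4-1i, 1, 4+1i, 3]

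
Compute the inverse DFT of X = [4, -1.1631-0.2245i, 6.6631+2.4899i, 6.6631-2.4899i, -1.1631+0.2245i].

x[n] = (1/5) Σ(k=0 to 4) X[k] · e^(2πikn/5)

Computing each x[n]:
x[0] = 3
x[1] = -2
x[2] = 3
x[3] = 1
x[4] = -1

x = [3, -2, 3, 1, -1]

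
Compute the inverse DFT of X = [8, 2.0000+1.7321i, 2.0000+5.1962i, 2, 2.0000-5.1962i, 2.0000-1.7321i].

x[n] = (1/6) Σ(k=0 to 5) X[k] · e^(2πikn/6)

Computing each x[n]:
x[0] = 3
x[1] = -1
x[2] = 2
x[3] = 1
x[4] = 0
x[5] = 3

x = [3, -1, 2, 1, 0, 3]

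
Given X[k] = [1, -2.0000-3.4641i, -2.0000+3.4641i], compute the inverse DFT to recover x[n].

x[n] = (1/3) Σ(k=0 to 2) X[k] · e^(2πikn/3)

Computing each x[n]:
x[0] = -1
x[1] = 3
x[2] = -1

x = [-1, 3, -1]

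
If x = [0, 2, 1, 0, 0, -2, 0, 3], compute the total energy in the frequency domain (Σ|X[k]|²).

Parseval: Σ|x[n]|² = (1/N)Σ|X[k]|², so Σ|X[k]|² = N·Σ|x[n]|² = 8·18.0000

Σ|X[k]|² = N·Σ|x[n]|² = 8·18.0000 = 144.0000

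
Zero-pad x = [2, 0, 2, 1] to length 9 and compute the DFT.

Original 4-point DFT: [5, 1i, 3, -1i]
Zero-padded 9-point DFT provides frequency interpolation.

DFT_9([x, 0, ...]) = [5, 1.8473-2.8356i, -0.3794+0.1820i, 2.0000+1.7321i, 3.0321+0.4195i, 3.0321-0.4195i, 2.0000-1.7321i, -0.3794-0.1820i, 1.8473+2.8356i]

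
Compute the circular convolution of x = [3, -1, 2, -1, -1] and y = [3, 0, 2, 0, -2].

(x ⊛ y)[n] = Σ(m=0 to 4) x[m] · y[(n-m) mod 5]

Computing each output sample:
(x ⊛ y)[0] = 9
(x ⊛ y)[1] = -9
(x ⊛ y)[2] = 14
(x ⊛ y)[3] = -3
(x ⊛ y)[4] = -5

x ⊛ y = [9, -9, 14, -3, -5]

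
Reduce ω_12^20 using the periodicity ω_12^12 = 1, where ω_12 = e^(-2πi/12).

Since ω_12^12 = 1, powers reduce modulo 12.
20 mod 12 = 8
So ω_12^20 = ω_12^8 = e^(-2πi·8/12)

ω_12^20 = ω_12^8 = -0.5000+0.8660i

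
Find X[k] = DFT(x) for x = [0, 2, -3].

X[k] = Σ(n=0 to 2) x[n] · ω_3^(nk)
where ω_3 = e^(-2πi/3)

Computing each X[k]:
X[0] = -1
X[1] = 0.5000-4.3301i
X[2] = 0.5000+4.3301i

X = [-1, 0.5000-4.3301i, 0.5000+4.3301i]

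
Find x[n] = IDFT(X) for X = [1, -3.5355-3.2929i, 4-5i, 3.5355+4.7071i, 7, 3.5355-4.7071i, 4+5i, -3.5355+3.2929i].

x[n] = (1/8) Σ(k=0 to 7) X[k] · e^(2πikn/8)

Computing each x[n]:
x[0] = 2
x[1] = -1
x[2] = 2
x[3] = -1
x[4] = 2
x[5] = 2
x[6] = -2
x[7] = -3

x = [2, -1, 2, -1, 2, 2, -2, -3]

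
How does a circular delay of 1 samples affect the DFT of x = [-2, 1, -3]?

Time shift by 1: X_shifted[k] = ω_3^(1k) · X[k]
Shifted x = [-3, -2, 1]

DFT(x[n-1]) = [-4, -2.5000+2.5981i, -2.5000-2.5981i]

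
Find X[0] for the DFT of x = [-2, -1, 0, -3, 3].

X[0] = Σ(n=0 to 4) x[n] · ω_5^0 = Σ x[n]
= (-2) + (-1) + (0) + (-3) + (3)

X[0] = -3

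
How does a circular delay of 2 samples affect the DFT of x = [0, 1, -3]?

Time shift by 2: X_shifted[k] = ω_3^(2k) · X[k]
Shifted x = [1, -3, 0]

DFT(x[n-2]) = [-2, 2.5000+2.5981i, 2.5000-2.5981i]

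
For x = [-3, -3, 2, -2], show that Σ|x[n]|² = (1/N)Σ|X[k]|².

Time domain:
Σ|x[n]|² = |-3|² + |-3|² + |2|² + |-2|² = 26.0000

Frequency domain:
(1/4)Σ|X[k]|² = (1/4)(|-6|² + |-5+1i|² + |4|² + |-5-1i|²) = (1/4)·104.0000 = 26.0000

Both sides agree, confirming Parseval's theorem.

Σ|x[n]|² = (1/N)Σ|X[k]|² = 26.0000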